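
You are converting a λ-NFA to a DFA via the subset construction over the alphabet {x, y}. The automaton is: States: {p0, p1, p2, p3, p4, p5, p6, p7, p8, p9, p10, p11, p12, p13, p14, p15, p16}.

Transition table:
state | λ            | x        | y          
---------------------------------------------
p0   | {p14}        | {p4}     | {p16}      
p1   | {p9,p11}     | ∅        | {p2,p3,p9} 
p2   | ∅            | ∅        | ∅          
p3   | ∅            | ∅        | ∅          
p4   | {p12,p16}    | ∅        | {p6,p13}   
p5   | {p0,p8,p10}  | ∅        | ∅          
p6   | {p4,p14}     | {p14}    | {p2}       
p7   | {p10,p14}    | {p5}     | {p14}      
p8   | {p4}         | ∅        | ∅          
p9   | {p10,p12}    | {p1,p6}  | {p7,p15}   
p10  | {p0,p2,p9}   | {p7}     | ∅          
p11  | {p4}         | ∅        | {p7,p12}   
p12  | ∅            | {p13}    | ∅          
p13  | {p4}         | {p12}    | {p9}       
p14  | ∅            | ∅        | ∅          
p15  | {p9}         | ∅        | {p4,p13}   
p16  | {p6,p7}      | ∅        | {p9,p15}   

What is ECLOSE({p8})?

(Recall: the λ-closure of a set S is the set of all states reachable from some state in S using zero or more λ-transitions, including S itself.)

Start with {p8}.
From p8 via λ: add p4.
From p4 via λ: add p12, p16.
From p16 via λ: add p6, p7.
From p6 via λ: add p14.
From p7 via λ: add p10.
From p10 via λ: add p0, p2, p9.
No new states can be added; the closed set is {p0, p2, p4, p6, p7, p8, p9, p10, p12, p14, p16}.

{p0, p2, p4, p6, p7, p8, p9, p10, p12, p14, p16}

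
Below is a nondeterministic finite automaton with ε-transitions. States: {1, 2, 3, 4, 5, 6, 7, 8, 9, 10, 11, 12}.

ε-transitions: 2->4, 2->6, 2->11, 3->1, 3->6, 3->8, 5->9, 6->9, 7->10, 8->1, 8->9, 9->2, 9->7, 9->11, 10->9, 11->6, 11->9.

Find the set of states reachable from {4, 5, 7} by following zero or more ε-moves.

Start with {4, 5, 7}.
From 5 via ε: add 9.
From 7 via ε: add 10.
From 9 via ε: add 2, 11.
From 2 via ε: add 6.
No new states can be added; the closed set is {2, 4, 5, 6, 7, 9, 10, 11}.

{2, 4, 5, 6, 7, 9, 10, 11}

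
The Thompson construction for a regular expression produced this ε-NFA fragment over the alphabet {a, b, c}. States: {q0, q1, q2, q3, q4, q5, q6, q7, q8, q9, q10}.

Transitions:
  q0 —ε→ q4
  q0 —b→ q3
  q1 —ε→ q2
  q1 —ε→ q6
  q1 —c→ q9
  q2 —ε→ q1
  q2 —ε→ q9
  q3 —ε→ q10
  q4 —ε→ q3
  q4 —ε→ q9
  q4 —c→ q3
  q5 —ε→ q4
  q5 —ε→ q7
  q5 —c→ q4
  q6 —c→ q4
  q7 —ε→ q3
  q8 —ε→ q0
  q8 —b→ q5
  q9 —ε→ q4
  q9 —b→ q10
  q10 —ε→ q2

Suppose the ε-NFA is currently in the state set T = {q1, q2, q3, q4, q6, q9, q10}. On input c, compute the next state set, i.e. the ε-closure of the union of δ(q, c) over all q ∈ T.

{q1, q2, q3, q4, q6, q9, q10}

q1 on c → {q9}.
q4 on c → {q3}.
q6 on c → {q4}.
No c-transition from q2, q3, q9, q10.
Union after reading c: {q3, q4, q9}.
Now take the ε-closure:
From q3 via ε: add q10.
From q10 via ε: add q2.
From q2 via ε: add q1.
From q1 via ε: add q6.
No new states can be added; the closed set is {q1, q2, q3, q4, q6, q9, q10}.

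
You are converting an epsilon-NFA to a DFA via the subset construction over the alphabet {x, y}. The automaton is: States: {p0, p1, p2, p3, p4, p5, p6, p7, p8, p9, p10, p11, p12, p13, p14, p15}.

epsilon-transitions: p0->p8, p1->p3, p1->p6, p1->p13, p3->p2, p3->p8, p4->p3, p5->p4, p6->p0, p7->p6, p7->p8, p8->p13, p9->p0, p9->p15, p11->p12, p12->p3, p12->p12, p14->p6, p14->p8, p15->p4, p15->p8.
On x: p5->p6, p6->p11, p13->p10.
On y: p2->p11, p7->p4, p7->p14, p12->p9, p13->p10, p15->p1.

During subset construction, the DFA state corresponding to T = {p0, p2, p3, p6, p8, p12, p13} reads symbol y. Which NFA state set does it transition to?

{p0, p2, p3, p4, p8, p9, p10, p11, p12, p13, p15}

p2 on y → {p11}.
p12 on y → {p9}.
p13 on y → {p10}.
No y-transition from p0, p3, p6, p8.
Union after reading y: {p9, p10, p11}.
Now take the epsilon-closure:
From p9 via epsilon: add p0, p15.
From p11 via epsilon: add p12.
From p0 via epsilon: add p8.
From p12 via epsilon: add p3.
From p15 via epsilon: add p4.
From p3 via epsilon: add p2.
From p8 via epsilon: add p13.
No new states can be added; the closed set is {p0, p2, p3, p4, p8, p9, p10, p11, p12, p13, p15}.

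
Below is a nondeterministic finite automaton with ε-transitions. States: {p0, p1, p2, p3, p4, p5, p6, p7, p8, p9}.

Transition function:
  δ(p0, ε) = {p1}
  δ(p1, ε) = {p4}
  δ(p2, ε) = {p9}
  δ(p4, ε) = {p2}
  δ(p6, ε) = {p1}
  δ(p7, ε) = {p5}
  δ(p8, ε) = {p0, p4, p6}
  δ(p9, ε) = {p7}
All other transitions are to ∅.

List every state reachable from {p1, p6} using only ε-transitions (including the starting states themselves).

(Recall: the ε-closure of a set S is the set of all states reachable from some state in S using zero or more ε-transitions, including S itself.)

Start with {p1, p6}.
From p1 via ε: add p4.
From p4 via ε: add p2.
From p2 via ε: add p9.
From p9 via ε: add p7.
From p7 via ε: add p5.
No new states can be added; the closed set is {p1, p2, p4, p5, p6, p7, p9}.

{p1, p2, p4, p5, p6, p7, p9}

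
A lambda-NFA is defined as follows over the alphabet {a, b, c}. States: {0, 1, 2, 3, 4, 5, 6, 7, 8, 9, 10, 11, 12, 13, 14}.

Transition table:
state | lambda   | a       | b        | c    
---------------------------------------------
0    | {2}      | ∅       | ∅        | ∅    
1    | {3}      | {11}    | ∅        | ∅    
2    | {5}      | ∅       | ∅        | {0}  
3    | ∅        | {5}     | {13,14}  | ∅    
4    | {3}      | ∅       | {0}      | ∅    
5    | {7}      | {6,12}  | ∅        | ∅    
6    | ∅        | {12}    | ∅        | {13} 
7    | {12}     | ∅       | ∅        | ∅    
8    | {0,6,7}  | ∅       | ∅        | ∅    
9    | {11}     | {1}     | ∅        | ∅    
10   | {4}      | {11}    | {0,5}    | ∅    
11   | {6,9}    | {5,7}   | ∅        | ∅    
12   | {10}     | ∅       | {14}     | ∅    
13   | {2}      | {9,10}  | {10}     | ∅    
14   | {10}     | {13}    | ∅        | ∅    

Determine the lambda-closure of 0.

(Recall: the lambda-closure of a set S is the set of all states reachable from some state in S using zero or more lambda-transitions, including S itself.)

Start with {0}.
From 0 via lambda: add 2.
From 2 via lambda: add 5.
From 5 via lambda: add 7.
From 7 via lambda: add 12.
From 12 via lambda: add 10.
From 10 via lambda: add 4.
From 4 via lambda: add 3.
No new states can be added; the closed set is {0, 2, 3, 4, 5, 7, 10, 12}.

{0, 2, 3, 4, 5, 7, 10, 12}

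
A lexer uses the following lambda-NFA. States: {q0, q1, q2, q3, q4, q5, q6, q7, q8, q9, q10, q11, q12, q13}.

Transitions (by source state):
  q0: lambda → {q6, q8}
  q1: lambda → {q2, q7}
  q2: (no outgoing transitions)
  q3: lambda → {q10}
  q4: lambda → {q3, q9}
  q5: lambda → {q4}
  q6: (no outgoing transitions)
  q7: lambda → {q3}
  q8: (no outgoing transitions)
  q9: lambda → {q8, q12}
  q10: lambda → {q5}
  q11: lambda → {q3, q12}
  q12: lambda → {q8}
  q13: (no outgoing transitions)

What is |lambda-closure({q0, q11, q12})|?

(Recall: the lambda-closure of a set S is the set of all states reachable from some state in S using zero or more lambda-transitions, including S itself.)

10

Start with {q0, q11, q12}.
From q0 via lambda: add q6, q8.
From q11 via lambda: add q3.
From q3 via lambda: add q10.
From q10 via lambda: add q5.
From q5 via lambda: add q4.
From q4 via lambda: add q9.
lambda-closure = {q0, q3, q4, q5, q6, q8, q9, q10, q11, q12}, which has 10 states.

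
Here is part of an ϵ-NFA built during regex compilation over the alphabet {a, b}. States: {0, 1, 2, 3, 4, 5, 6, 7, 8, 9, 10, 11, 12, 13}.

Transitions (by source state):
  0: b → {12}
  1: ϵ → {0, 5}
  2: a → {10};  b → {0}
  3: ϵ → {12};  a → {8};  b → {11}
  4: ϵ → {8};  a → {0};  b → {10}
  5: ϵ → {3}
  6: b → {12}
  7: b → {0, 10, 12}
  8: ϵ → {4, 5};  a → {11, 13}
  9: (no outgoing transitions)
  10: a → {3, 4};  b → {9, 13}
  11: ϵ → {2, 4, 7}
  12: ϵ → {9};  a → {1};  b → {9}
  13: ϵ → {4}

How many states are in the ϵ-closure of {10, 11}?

Start with {10, 11}.
From 11 via ϵ: add 2, 4, 7.
From 4 via ϵ: add 8.
From 8 via ϵ: add 5.
From 5 via ϵ: add 3.
From 3 via ϵ: add 12.
From 12 via ϵ: add 9.
ϵ-closure = {2, 3, 4, 5, 7, 8, 9, 10, 11, 12}, which has 10 states.

10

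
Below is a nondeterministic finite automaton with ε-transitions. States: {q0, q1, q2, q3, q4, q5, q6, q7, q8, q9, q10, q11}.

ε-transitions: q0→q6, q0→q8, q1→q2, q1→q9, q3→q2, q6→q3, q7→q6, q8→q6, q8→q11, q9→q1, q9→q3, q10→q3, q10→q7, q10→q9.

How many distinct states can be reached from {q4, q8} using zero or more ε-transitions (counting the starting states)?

6

Start with {q4, q8}.
From q8 via ε: add q6, q11.
From q6 via ε: add q3.
From q3 via ε: add q2.
ε-closure = {q2, q3, q4, q6, q8, q11}, which has 6 states.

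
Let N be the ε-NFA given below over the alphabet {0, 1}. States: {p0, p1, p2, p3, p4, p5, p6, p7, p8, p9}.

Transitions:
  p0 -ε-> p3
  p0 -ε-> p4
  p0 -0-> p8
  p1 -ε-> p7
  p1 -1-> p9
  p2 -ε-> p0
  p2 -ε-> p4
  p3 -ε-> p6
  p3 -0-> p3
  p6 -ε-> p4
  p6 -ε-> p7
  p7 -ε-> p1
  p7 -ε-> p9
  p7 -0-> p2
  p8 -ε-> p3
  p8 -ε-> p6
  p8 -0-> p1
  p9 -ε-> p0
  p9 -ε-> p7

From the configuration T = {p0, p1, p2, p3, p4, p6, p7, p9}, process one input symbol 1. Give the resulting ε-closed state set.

p1 on 1 → {p9}.
No 1-transition from p0, p2, p3, p4, p6, p7, p9.
Union after reading 1: {p9}.
Now take the ε-closure:
From p9 via ε: add p0, p7.
From p0 via ε: add p3, p4.
From p7 via ε: add p1.
From p3 via ε: add p6.
No new states can be added; the closed set is {p0, p1, p3, p4, p6, p7, p9}.

{p0, p1, p3, p4, p6, p7, p9}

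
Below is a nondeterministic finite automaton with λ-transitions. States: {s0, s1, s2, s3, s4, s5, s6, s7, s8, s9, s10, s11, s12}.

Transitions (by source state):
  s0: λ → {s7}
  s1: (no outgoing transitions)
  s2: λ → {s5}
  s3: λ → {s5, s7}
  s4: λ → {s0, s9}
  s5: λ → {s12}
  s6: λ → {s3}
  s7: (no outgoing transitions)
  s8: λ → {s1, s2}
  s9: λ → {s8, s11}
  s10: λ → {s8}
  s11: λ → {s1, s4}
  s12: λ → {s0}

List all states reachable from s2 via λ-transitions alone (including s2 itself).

{s0, s2, s5, s7, s12}

Start with {s2}.
From s2 via λ: add s5.
From s5 via λ: add s12.
From s12 via λ: add s0.
From s0 via λ: add s7.
No new states can be added; the closed set is {s0, s2, s5, s7, s12}.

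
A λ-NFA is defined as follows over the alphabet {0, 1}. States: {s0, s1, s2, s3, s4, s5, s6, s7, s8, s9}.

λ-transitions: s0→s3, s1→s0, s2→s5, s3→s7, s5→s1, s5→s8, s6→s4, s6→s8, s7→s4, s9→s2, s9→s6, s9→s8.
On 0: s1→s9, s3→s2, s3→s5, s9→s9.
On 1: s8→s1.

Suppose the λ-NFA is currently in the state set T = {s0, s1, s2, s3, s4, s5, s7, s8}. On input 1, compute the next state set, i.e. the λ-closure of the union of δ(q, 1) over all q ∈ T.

{s0, s1, s3, s4, s7}

s8 on 1 → {s1}.
No 1-transition from s0, s1, s2, s3, s4, s5, s7.
Union after reading 1: {s1}.
Now take the λ-closure:
From s1 via λ: add s0.
From s0 via λ: add s3.
From s3 via λ: add s7.
From s7 via λ: add s4.
No new states can be added; the closed set is {s0, s1, s3, s4, s7}.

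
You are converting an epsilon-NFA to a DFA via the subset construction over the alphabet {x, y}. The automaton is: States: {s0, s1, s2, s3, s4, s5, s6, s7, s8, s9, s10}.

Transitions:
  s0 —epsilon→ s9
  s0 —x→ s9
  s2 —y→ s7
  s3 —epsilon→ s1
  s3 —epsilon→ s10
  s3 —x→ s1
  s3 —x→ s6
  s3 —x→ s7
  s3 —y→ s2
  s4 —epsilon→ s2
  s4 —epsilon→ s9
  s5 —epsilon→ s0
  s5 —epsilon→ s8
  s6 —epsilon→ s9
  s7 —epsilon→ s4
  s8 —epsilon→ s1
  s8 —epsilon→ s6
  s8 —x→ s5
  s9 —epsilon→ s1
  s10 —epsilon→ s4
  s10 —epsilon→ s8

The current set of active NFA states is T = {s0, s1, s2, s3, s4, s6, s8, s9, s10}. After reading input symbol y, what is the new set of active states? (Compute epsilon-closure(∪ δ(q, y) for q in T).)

{s1, s2, s4, s7, s9}

s2 on y → {s7}.
s3 on y → {s2}.
No y-transition from s0, s1, s4, s6, s8, s9, s10.
Union after reading y: {s2, s7}.
Now take the epsilon-closure:
From s7 via epsilon: add s4.
From s4 via epsilon: add s9.
From s9 via epsilon: add s1.
No new states can be added; the closed set is {s1, s2, s4, s7, s9}.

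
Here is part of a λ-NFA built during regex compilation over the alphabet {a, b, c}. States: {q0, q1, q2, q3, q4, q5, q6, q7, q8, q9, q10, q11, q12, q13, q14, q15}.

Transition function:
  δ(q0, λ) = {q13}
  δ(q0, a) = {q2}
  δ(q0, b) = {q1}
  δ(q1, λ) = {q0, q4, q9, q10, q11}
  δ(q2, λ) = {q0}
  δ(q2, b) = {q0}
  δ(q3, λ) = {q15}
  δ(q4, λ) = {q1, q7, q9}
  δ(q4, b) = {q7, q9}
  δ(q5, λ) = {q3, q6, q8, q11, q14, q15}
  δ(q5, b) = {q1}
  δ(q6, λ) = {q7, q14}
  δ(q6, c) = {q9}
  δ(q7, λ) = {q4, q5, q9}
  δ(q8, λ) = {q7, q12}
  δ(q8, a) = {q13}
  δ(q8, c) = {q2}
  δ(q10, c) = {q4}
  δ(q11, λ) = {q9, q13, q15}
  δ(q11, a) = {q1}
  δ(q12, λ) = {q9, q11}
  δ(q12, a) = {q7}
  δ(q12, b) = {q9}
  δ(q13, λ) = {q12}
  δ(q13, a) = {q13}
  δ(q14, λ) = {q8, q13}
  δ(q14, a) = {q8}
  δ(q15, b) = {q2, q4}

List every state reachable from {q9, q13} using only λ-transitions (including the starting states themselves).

Start with {q9, q13}.
From q13 via λ: add q12.
From q12 via λ: add q11.
From q11 via λ: add q15.
No new states can be added; the closed set is {q9, q11, q12, q13, q15}.

{q9, q11, q12, q13, q15}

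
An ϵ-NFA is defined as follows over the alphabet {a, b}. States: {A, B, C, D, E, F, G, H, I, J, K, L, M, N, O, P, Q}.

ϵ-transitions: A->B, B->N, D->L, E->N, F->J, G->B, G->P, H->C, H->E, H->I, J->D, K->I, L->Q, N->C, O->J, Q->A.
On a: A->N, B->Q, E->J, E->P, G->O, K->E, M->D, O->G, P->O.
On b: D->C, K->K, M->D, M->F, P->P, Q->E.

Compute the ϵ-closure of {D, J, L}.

{A, B, C, D, J, L, N, Q}

Start with {D, J, L}.
From L via ϵ: add Q.
From Q via ϵ: add A.
From A via ϵ: add B.
From B via ϵ: add N.
From N via ϵ: add C.
No new states can be added; the closed set is {A, B, C, D, J, L, N, Q}.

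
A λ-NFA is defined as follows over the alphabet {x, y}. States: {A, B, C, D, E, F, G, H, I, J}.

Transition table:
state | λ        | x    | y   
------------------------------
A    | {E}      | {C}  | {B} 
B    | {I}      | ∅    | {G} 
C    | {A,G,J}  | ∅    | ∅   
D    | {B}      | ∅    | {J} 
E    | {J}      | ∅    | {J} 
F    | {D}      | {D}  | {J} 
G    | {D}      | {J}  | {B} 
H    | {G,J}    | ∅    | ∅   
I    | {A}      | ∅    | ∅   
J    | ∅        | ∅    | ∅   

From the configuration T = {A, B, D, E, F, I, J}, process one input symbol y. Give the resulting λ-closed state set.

A on y → {B}.
B on y → {G}.
D on y → {J}.
E on y → {J}.
F on y → {J}.
No y-transition from I, J.
Union after reading y: {B, G, J}.
Now take the λ-closure:
From B via λ: add I.
From G via λ: add D.
From I via λ: add A.
From A via λ: add E.
No new states can be added; the closed set is {A, B, D, E, G, I, J}.

{A, B, D, E, G, I, J}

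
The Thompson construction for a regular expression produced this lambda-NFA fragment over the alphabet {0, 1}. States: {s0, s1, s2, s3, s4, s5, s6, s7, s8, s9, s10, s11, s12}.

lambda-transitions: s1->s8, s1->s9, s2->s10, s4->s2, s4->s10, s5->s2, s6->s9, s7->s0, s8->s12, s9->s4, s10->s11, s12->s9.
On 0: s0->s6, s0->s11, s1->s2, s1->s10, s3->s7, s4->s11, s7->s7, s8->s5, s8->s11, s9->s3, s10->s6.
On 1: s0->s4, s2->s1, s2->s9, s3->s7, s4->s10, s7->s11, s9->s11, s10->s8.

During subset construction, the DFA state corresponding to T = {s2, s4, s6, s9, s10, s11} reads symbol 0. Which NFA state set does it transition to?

{s2, s3, s4, s6, s9, s10, s11}

s4 on 0 → {s11}.
s9 on 0 → {s3}.
s10 on 0 → {s6}.
No 0-transition from s2, s6, s11.
Union after reading 0: {s3, s6, s11}.
Now take the lambda-closure:
From s6 via lambda: add s9.
From s9 via lambda: add s4.
From s4 via lambda: add s2, s10.
No new states can be added; the closed set is {s2, s3, s4, s6, s9, s10, s11}.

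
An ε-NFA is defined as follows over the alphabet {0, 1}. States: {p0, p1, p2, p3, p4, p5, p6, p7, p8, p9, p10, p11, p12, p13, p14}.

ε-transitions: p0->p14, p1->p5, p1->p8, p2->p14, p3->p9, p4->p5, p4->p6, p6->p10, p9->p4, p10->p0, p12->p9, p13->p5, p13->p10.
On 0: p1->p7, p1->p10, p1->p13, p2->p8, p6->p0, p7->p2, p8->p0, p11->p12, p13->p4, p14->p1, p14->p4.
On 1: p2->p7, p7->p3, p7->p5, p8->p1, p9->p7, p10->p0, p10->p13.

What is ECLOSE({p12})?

Start with {p12}.
From p12 via ε: add p9.
From p9 via ε: add p4.
From p4 via ε: add p5, p6.
From p6 via ε: add p10.
From p10 via ε: add p0.
From p0 via ε: add p14.
No new states can be added; the closed set is {p0, p4, p5, p6, p9, p10, p12, p14}.

{p0, p4, p5, p6, p9, p10, p12, p14}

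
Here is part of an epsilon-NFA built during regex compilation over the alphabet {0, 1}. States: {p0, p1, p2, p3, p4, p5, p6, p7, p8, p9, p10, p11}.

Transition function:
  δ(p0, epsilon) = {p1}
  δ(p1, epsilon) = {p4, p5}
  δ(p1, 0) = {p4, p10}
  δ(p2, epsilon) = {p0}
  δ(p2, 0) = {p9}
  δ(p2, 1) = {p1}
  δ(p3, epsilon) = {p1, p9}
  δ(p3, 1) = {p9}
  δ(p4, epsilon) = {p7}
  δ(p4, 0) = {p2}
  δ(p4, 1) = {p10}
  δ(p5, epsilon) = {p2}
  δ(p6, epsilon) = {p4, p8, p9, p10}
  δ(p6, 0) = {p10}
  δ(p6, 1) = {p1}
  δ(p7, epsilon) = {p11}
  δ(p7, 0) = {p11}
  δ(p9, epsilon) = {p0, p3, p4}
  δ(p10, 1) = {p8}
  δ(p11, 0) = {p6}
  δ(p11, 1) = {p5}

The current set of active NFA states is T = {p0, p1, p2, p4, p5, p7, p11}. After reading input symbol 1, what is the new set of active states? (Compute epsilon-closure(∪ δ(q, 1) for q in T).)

{p0, p1, p2, p4, p5, p7, p10, p11}

p2 on 1 → {p1}.
p4 on 1 → {p10}.
p11 on 1 → {p5}.
No 1-transition from p0, p1, p5, p7.
Union after reading 1: {p1, p5, p10}.
Now take the epsilon-closure:
From p1 via epsilon: add p4.
From p5 via epsilon: add p2.
From p2 via epsilon: add p0.
From p4 via epsilon: add p7.
From p7 via epsilon: add p11.
No new states can be added; the closed set is {p0, p1, p2, p4, p5, p7, p10, p11}.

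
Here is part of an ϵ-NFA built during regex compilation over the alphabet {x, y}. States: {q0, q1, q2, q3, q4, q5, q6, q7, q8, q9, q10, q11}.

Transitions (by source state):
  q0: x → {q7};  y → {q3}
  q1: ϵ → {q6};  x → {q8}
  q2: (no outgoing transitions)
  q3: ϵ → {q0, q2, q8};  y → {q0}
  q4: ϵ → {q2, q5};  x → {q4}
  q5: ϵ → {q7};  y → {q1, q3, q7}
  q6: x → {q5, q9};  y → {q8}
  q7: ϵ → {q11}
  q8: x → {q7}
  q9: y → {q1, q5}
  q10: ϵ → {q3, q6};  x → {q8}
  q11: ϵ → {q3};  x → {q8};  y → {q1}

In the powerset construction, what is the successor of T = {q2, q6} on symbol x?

{q0, q2, q3, q5, q7, q8, q9, q11}

q6 on x → {q5, q9}.
No x-transition from q2.
Union after reading x: {q5, q9}.
Now take the ϵ-closure:
From q5 via ϵ: add q7.
From q7 via ϵ: add q11.
From q11 via ϵ: add q3.
From q3 via ϵ: add q0, q2, q8.
No new states can be added; the closed set is {q0, q2, q3, q5, q7, q8, q9, q11}.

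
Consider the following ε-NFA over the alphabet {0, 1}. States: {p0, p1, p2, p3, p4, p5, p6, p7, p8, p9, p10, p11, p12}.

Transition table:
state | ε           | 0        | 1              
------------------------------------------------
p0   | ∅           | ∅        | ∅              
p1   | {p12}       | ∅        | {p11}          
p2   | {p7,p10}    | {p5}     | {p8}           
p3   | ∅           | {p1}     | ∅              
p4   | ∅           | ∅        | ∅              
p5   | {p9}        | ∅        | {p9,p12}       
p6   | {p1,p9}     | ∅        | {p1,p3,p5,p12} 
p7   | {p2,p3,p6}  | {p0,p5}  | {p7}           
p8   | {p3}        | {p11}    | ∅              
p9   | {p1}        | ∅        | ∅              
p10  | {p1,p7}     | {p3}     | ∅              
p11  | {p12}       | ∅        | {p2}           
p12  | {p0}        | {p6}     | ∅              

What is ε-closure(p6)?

{p0, p1, p6, p9, p12}

Start with {p6}.
From p6 via ε: add p1, p9.
From p1 via ε: add p12.
From p12 via ε: add p0.
No new states can be added; the closed set is {p0, p1, p6, p9, p12}.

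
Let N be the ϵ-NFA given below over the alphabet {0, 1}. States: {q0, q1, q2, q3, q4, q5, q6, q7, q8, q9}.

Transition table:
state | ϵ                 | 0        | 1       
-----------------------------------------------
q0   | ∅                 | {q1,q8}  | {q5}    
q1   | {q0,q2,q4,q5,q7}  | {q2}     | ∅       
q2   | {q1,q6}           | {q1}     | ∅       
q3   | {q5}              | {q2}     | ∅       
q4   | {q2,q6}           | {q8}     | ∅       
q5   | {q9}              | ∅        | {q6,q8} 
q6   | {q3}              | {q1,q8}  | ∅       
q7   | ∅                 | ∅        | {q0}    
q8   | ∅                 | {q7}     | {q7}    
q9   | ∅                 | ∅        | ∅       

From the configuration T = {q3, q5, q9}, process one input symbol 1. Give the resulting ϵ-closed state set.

{q3, q5, q6, q8, q9}

q5 on 1 → {q6, q8}.
No 1-transition from q3, q9.
Union after reading 1: {q6, q8}.
Now take the ϵ-closure:
From q6 via ϵ: add q3.
From q3 via ϵ: add q5.
From q5 via ϵ: add q9.
No new states can be added; the closed set is {q3, q5, q6, q8, q9}.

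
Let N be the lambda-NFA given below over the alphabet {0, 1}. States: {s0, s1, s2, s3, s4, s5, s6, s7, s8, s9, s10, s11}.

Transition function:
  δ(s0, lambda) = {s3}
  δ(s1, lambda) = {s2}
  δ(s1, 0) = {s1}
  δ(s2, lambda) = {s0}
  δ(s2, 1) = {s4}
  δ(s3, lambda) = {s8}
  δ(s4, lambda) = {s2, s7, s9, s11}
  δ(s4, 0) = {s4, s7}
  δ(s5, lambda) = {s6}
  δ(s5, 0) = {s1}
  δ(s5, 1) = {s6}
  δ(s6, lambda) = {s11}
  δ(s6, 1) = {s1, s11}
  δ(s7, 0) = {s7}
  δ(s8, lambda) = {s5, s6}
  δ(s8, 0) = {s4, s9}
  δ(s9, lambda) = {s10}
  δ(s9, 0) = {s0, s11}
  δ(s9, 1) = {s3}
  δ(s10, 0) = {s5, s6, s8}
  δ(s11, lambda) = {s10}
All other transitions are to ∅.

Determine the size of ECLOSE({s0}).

Start with {s0}.
From s0 via lambda: add s3.
From s3 via lambda: add s8.
From s8 via lambda: add s5, s6.
From s6 via lambda: add s11.
From s11 via lambda: add s10.
lambda-closure = {s0, s3, s5, s6, s8, s10, s11}, which has 7 states.

7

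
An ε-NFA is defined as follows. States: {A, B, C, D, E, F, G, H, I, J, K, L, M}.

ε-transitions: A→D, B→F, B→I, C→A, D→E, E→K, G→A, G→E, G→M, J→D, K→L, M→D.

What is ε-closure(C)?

Start with {C}.
From C via ε: add A.
From A via ε: add D.
From D via ε: add E.
From E via ε: add K.
From K via ε: add L.
No new states can be added; the closed set is {A, C, D, E, K, L}.

{A, C, D, E, K, L}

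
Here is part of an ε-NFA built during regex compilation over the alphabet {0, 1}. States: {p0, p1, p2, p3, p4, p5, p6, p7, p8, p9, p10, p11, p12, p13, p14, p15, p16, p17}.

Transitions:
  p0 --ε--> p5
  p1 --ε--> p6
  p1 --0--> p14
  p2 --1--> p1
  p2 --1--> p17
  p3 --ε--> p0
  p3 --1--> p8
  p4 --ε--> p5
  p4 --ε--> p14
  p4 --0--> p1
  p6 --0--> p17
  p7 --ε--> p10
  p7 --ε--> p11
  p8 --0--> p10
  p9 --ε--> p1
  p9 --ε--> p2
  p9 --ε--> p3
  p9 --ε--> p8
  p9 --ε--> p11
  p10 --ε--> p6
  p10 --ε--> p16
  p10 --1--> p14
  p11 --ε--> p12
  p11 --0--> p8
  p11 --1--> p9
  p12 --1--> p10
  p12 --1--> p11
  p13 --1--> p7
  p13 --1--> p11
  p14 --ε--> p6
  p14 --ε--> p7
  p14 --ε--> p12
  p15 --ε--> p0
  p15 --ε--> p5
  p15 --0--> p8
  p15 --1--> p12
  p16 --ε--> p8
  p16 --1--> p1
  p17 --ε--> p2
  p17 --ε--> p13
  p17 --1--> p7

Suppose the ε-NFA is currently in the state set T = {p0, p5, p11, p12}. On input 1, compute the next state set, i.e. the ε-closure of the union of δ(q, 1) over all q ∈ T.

p11 on 1 → {p9}.
p12 on 1 → {p10, p11}.
No 1-transition from p0, p5.
Union after reading 1: {p9, p10, p11}.
Now take the ε-closure:
From p9 via ε: add p1, p2, p3, p8.
From p10 via ε: add p6, p16.
From p11 via ε: add p12.
From p3 via ε: add p0.
From p0 via ε: add p5.
No new states can be added; the closed set is {p0, p1, p2, p3, p5, p6, p8, p9, p10, p11, p12, p16}.

{p0, p1, p2, p3, p5, p6, p8, p9, p10, p11, p12, p16}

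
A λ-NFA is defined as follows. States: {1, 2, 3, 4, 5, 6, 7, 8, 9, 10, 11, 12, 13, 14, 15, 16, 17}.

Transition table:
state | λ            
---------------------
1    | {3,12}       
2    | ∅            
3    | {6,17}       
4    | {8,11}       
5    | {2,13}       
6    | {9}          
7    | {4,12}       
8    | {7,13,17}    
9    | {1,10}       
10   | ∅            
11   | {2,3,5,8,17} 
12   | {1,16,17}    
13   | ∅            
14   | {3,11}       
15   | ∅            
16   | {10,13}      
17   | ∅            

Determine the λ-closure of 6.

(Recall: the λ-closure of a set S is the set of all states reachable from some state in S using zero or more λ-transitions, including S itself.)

{1, 3, 6, 9, 10, 12, 13, 16, 17}

Start with {6}.
From 6 via λ: add 9.
From 9 via λ: add 1, 10.
From 1 via λ: add 3, 12.
From 3 via λ: add 17.
From 12 via λ: add 16.
From 16 via λ: add 13.
No new states can be added; the closed set is {1, 3, 6, 9, 10, 12, 13, 16, 17}.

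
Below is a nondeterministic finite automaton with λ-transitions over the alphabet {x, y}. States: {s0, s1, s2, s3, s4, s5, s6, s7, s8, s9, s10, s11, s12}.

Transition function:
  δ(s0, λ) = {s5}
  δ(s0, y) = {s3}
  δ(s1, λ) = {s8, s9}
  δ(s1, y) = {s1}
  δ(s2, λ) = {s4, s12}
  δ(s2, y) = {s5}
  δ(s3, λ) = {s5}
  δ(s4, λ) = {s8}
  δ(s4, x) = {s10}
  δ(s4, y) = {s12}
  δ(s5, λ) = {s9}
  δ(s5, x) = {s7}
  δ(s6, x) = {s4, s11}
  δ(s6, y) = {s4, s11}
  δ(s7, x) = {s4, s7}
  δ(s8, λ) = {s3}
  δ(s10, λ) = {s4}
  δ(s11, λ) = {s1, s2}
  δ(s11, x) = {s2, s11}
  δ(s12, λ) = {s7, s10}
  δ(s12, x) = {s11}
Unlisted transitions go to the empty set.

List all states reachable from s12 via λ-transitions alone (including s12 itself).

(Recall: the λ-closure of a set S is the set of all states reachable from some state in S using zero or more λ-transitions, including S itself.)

Start with {s12}.
From s12 via λ: add s7, s10.
From s10 via λ: add s4.
From s4 via λ: add s8.
From s8 via λ: add s3.
From s3 via λ: add s5.
From s5 via λ: add s9.
No new states can be added; the closed set is {s3, s4, s5, s7, s8, s9, s10, s12}.

{s3, s4, s5, s7, s8, s9, s10, s12}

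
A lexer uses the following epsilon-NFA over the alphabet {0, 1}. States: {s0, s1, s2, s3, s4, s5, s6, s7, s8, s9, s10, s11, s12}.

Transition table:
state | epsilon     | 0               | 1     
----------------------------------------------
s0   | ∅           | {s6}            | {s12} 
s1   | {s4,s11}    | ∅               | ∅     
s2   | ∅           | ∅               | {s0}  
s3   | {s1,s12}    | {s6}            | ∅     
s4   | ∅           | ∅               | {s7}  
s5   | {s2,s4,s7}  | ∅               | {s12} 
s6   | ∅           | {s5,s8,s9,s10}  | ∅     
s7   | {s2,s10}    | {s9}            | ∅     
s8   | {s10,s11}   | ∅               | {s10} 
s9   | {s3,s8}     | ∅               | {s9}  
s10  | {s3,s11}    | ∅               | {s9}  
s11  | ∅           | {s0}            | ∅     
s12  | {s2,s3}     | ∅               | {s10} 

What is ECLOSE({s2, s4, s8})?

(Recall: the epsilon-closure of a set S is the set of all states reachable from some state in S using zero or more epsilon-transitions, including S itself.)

Start with {s2, s4, s8}.
From s8 via epsilon: add s10, s11.
From s10 via epsilon: add s3.
From s3 via epsilon: add s1, s12.
No new states can be added; the closed set is {s1, s2, s3, s4, s8, s10, s11, s12}.

{s1, s2, s3, s4, s8, s10, s11, s12}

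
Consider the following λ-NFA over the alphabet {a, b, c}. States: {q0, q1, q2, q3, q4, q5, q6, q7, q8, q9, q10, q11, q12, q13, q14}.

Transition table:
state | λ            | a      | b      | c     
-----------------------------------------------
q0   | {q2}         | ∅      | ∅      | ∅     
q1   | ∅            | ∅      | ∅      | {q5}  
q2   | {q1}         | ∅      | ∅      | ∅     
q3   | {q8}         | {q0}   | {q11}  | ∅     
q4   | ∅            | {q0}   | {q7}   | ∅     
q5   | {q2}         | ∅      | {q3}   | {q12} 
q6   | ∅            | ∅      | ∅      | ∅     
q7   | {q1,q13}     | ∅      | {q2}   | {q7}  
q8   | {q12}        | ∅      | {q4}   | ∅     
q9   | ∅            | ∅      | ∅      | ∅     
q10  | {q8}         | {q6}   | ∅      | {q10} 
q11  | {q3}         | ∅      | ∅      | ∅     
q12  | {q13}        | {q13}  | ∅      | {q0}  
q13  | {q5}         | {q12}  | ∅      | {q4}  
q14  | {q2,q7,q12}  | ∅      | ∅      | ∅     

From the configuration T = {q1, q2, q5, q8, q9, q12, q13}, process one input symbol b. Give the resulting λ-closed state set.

{q1, q2, q3, q4, q5, q8, q12, q13}

q5 on b → {q3}.
q8 on b → {q4}.
No b-transition from q1, q2, q9, q12, q13.
Union after reading b: {q3, q4}.
Now take the λ-closure:
From q3 via λ: add q8.
From q8 via λ: add q12.
From q12 via λ: add q13.
From q13 via λ: add q5.
From q5 via λ: add q2.
From q2 via λ: add q1.
No new states can be added; the closed set is {q1, q2, q3, q4, q5, q8, q12, q13}.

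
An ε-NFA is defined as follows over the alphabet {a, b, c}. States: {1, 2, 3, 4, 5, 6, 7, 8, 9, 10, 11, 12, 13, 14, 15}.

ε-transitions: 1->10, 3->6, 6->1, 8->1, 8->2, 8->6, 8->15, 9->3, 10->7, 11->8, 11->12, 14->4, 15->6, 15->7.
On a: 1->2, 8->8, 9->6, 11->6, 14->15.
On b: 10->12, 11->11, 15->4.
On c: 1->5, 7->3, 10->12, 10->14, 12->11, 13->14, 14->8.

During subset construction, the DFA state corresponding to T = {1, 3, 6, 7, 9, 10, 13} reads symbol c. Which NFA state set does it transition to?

1 on c → {5}.
7 on c → {3}.
10 on c → {12, 14}.
13 on c → {14}.
No c-transition from 3, 6, 9.
Union after reading c: {3, 5, 12, 14}.
Now take the ε-closure:
From 3 via ε: add 6.
From 14 via ε: add 4.
From 6 via ε: add 1.
From 1 via ε: add 10.
From 10 via ε: add 7.
No new states can be added; the closed set is {1, 3, 4, 5, 6, 7, 10, 12, 14}.

{1, 3, 4, 5, 6, 7, 10, 12, 14}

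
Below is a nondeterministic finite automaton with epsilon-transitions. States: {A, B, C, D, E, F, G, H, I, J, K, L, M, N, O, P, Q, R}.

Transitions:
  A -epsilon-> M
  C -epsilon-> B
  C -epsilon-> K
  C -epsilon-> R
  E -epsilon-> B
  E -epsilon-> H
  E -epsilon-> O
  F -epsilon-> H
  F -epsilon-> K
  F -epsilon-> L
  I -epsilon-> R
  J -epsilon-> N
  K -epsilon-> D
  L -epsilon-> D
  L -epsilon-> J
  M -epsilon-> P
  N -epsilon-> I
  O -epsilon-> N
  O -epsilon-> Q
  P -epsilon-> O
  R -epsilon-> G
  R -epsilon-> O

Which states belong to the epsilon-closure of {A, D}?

Start with {A, D}.
From A via epsilon: add M.
From M via epsilon: add P.
From P via epsilon: add O.
From O via epsilon: add N, Q.
From N via epsilon: add I.
From I via epsilon: add R.
From R via epsilon: add G.
No new states can be added; the closed set is {A, D, G, I, M, N, O, P, Q, R}.

{A, D, G, I, M, N, O, P, Q, R}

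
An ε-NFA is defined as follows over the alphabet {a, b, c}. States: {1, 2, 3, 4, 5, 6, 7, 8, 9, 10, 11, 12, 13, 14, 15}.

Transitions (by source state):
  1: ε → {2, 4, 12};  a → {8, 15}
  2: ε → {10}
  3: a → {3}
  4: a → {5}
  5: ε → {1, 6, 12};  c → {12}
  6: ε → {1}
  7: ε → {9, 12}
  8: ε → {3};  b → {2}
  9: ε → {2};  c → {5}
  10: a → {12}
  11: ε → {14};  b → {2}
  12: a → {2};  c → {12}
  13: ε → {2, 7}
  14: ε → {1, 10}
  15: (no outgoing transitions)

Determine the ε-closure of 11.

Start with {11}.
From 11 via ε: add 14.
From 14 via ε: add 1, 10.
From 1 via ε: add 2, 4, 12.
No new states can be added; the closed set is {1, 2, 4, 10, 11, 12, 14}.

{1, 2, 4, 10, 11, 12, 14}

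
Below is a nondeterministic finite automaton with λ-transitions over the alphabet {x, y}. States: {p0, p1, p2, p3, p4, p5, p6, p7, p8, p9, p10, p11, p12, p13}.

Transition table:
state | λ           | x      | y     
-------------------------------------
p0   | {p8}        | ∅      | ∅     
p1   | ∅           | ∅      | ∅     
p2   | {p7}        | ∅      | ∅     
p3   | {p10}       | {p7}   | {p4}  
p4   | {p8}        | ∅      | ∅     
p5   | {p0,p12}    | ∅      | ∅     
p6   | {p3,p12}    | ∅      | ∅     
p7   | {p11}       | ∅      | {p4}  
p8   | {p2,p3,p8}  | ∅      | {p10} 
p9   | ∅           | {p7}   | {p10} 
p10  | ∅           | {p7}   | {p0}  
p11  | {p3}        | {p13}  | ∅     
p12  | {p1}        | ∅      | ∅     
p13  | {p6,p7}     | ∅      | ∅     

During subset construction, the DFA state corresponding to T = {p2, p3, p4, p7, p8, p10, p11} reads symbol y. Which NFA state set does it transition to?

p3 on y → {p4}.
p7 on y → {p4}.
p8 on y → {p10}.
p10 on y → {p0}.
No y-transition from p2, p4, p11.
Union after reading y: {p0, p4, p10}.
Now take the λ-closure:
From p0 via λ: add p8.
From p8 via λ: add p2, p3.
From p2 via λ: add p7.
From p7 via λ: add p11.
No new states can be added; the closed set is {p0, p2, p3, p4, p7, p8, p10, p11}.

{p0, p2, p3, p4, p7, p8, p10, p11}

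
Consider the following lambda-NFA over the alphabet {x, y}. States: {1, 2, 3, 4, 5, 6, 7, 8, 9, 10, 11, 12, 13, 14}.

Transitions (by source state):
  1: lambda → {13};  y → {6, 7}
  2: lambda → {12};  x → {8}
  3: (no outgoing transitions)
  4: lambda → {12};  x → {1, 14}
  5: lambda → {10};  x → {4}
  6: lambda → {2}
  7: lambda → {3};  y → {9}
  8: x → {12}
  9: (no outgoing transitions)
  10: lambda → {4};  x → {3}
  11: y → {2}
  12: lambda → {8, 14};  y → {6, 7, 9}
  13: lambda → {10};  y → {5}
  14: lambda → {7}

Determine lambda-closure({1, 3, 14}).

Start with {1, 3, 14}.
From 1 via lambda: add 13.
From 14 via lambda: add 7.
From 13 via lambda: add 10.
From 10 via lambda: add 4.
From 4 via lambda: add 12.
From 12 via lambda: add 8.
No new states can be added; the closed set is {1, 3, 4, 7, 8, 10, 12, 13, 14}.

{1, 3, 4, 7, 8, 10, 12, 13, 14}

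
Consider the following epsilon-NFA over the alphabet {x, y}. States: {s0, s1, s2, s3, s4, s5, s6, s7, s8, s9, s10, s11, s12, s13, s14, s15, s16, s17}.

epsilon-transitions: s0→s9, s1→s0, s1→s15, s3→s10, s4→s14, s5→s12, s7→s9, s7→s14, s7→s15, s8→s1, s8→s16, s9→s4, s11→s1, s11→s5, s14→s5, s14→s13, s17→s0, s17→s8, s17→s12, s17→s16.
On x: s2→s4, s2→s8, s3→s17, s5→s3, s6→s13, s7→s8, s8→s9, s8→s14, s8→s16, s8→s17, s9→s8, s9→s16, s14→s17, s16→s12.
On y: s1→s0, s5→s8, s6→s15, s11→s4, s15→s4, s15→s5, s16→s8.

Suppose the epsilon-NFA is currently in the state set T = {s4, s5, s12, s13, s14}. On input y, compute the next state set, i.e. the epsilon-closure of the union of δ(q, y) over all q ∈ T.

{s0, s1, s4, s5, s8, s9, s12, s13, s14, s15, s16}

s5 on y → {s8}.
No y-transition from s4, s12, s13, s14.
Union after reading y: {s8}.
Now take the epsilon-closure:
From s8 via epsilon: add s1, s16.
From s1 via epsilon: add s0, s15.
From s0 via epsilon: add s9.
From s9 via epsilon: add s4.
From s4 via epsilon: add s14.
From s14 via epsilon: add s5, s13.
From s5 via epsilon: add s12.
No new states can be added; the closed set is {s0, s1, s4, s5, s8, s9, s12, s13, s14, s15, s16}.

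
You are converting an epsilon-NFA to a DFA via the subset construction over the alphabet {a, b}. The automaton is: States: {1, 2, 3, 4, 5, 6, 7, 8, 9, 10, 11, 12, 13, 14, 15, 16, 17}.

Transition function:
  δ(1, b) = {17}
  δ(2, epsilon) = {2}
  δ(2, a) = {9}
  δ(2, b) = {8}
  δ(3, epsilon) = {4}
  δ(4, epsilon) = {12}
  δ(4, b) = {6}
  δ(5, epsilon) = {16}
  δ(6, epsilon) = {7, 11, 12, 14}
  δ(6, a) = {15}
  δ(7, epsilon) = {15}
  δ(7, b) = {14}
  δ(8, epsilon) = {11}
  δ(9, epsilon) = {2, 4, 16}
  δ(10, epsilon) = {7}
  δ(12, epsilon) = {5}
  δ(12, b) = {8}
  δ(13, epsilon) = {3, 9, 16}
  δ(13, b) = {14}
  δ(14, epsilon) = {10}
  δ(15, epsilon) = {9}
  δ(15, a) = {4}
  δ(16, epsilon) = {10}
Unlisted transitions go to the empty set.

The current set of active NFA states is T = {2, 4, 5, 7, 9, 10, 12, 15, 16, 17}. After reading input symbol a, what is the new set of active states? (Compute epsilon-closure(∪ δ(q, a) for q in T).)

2 on a → {9}.
15 on a → {4}.
No a-transition from 4, 5, 7, 9, 10, 12, 16, 17.
Union after reading a: {4, 9}.
Now take the epsilon-closure:
From 4 via epsilon: add 12.
From 9 via epsilon: add 2, 16.
From 12 via epsilon: add 5.
From 16 via epsilon: add 10.
From 10 via epsilon: add 7.
From 7 via epsilon: add 15.
No new states can be added; the closed set is {2, 4, 5, 7, 9, 10, 12, 15, 16}.

{2, 4, 5, 7, 9, 10, 12, 15, 16}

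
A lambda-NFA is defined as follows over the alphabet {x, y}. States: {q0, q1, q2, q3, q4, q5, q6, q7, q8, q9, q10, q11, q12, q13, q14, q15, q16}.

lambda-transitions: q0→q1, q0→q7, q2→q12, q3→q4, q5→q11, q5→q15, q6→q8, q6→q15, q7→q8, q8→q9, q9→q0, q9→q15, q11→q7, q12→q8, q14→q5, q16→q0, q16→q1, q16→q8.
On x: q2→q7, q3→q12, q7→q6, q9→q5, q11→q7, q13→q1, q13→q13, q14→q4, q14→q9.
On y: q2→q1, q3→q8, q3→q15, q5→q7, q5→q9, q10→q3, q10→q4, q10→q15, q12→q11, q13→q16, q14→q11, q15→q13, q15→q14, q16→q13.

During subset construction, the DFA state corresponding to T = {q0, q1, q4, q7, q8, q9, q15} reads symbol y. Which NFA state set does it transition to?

{q0, q1, q5, q7, q8, q9, q11, q13, q14, q15}

q15 on y → {q13, q14}.
No y-transition from q0, q1, q4, q7, q8, q9.
Union after reading y: {q13, q14}.
Now take the lambda-closure:
From q14 via lambda: add q5.
From q5 via lambda: add q11, q15.
From q11 via lambda: add q7.
From q7 via lambda: add q8.
From q8 via lambda: add q9.
From q9 via lambda: add q0.
From q0 via lambda: add q1.
No new states can be added; the closed set is {q0, q1, q5, q7, q8, q9, q11, q13, q14, q15}.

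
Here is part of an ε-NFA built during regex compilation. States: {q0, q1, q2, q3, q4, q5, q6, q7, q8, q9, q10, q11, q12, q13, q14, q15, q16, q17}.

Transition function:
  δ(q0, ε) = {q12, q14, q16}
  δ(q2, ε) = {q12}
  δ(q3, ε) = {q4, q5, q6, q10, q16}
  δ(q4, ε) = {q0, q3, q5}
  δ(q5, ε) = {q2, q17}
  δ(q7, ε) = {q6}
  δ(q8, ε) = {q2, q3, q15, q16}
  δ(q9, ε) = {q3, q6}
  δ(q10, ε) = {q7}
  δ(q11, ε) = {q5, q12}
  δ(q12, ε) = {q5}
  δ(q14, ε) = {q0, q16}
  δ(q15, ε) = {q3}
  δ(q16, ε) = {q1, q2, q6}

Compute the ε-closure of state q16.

Start with {q16}.
From q16 via ε: add q1, q2, q6.
From q2 via ε: add q12.
From q12 via ε: add q5.
From q5 via ε: add q17.
No new states can be added; the closed set is {q1, q2, q5, q6, q12, q16, q17}.

{q1, q2, q5, q6, q12, q16, q17}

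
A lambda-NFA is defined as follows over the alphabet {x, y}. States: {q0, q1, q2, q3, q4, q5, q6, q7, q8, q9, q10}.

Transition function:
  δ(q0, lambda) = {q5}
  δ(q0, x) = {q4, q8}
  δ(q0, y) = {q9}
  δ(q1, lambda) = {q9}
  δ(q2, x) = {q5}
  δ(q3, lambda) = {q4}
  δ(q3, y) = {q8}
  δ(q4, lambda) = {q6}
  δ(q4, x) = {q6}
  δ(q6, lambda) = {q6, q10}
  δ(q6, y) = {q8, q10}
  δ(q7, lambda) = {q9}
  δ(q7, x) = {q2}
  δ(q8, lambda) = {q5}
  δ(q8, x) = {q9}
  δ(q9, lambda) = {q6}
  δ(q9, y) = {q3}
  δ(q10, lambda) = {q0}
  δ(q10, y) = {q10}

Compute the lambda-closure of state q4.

Start with {q4}.
From q4 via lambda: add q6.
From q6 via lambda: add q10.
From q10 via lambda: add q0.
From q0 via lambda: add q5.
No new states can be added; the closed set is {q0, q4, q5, q6, q10}.

{q0, q4, q5, q6, q10}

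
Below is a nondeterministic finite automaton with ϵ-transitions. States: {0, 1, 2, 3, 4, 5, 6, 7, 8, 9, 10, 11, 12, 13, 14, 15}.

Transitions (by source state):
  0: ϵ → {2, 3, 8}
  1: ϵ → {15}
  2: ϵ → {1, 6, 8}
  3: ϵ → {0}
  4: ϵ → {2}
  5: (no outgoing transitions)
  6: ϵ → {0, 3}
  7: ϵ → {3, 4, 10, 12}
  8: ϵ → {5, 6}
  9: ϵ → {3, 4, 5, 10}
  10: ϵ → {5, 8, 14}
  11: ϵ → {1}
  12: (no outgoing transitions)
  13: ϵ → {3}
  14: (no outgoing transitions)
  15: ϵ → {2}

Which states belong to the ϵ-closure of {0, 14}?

{0, 1, 2, 3, 5, 6, 8, 14, 15}

Start with {0, 14}.
From 0 via ϵ: add 2, 3, 8.
From 2 via ϵ: add 1, 6.
From 8 via ϵ: add 5.
From 1 via ϵ: add 15.
No new states can be added; the closed set is {0, 1, 2, 3, 5, 6, 8, 14, 15}.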